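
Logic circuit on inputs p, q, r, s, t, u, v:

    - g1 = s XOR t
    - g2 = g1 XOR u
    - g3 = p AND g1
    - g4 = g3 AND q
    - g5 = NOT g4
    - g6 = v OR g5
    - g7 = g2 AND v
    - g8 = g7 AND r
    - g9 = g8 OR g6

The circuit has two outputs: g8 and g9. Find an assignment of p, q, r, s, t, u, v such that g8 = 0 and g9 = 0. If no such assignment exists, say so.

Check with p=1 q=1 r=0 s=1 t=0 u=0 v=0:
g1 = s XOR t = 1 XOR 0 = 1
g2 = g1 XOR u = 1 XOR 0 = 1
g3 = p AND g1 = 1 AND 1 = 1
g4 = g3 AND q = 1 AND 1 = 1
g5 = NOT g4 = NOT 1 = 0
g6 = v OR g5 = 0 OR 0 = 0
g7 = g2 AND v = 1 AND 0 = 0
g8 = g7 AND r = 0 AND 0 = 0
g9 = g8 OR g6 = 0 OR 0 = 0
So g8 = 0 and g9 = 0.

p=1 q=1 r=0 s=1 t=0 u=0 v=0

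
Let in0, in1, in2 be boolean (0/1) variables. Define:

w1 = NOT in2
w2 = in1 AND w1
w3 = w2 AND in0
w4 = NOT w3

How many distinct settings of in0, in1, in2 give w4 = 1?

w4 = NOT w3 must be 1, so w3 = 0.
w3 = w2 AND in0 must be 0, so at least one of w2, in0 is 0.
Enumerating the 8 input combinations, 7 give w4 = 1 and 1 give w4 = 0.

7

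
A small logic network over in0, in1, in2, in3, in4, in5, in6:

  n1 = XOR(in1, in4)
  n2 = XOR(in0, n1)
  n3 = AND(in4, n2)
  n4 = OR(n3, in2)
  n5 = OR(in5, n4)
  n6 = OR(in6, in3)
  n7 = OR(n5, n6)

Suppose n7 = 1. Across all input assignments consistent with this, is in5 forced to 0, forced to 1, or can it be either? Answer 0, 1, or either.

Both values of in5 occur among assignments with n7 = 1:
  in5=0: in0=0, in1=0, in2=0, in3=0, in4=0, in5=0, in6=1
  in5=1: in0=0, in1=0, in2=0, in3=0, in4=0, in5=1, in6=0

either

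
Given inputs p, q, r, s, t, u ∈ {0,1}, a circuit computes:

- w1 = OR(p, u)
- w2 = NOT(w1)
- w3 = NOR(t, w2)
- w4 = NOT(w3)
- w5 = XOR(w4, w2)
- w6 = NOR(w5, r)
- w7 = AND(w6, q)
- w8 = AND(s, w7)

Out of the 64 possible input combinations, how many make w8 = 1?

5

w8 = AND(s, w7) must be 1, so both s = 1 and w7 = 1.
Enumerating the 64 input combinations, 5 give w8 = 1 and 59 give w8 = 0.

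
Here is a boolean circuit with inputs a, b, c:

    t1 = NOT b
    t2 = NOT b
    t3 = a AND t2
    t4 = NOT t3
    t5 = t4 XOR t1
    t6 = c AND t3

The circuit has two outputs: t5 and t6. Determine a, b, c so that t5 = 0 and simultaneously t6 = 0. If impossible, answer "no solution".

a=0, b=0, c=1

Check with a=0, b=0, c=1:
t1 = NOT b = NOT 0 = 1
t2 = NOT b = NOT 0 = 1
t3 = a AND t2 = 0 AND 1 = 0
t4 = NOT t3 = NOT 0 = 1
t5 = t4 XOR t1 = 1 XOR 1 = 0
t6 = c AND t3 = 1 AND 0 = 0
So t5 = 0 and t6 = 0.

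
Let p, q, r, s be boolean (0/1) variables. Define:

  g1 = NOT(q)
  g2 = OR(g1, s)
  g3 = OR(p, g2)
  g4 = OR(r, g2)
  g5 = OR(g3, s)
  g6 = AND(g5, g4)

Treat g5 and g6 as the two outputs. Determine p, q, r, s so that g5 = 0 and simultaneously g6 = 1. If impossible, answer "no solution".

no solution exists

Across all 16 input combinations, none give both g5 = 0 and g6 = 1.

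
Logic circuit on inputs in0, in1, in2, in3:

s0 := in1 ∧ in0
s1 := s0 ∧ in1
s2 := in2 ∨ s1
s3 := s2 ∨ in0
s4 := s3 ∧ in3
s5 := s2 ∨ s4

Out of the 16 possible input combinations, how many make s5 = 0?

5

s5 = s2 ∨ s4 must be 0, so both s2 = 0 and s4 = 0.
Satisfying assignments:
  in0=0, in1=0, in2=0, in3=0
  in0=0, in1=0, in2=0, in3=1
  in0=0, in1=1, in2=0, in3=0
  in0=0, in1=1, in2=0, in3=1
  in0=1, in1=0, in2=0, in3=0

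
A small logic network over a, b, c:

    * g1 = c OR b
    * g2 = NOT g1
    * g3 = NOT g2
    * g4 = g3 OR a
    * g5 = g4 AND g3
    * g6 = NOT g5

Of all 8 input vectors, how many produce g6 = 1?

g6 = NOT g5 must be 1, so g5 = 0.
g5 = g4 AND g3 must be 0, so at least one of g4, g3 is 0.
Satisfying assignments:
  a=0, b=0, c=0
  a=1, b=0, c=0

2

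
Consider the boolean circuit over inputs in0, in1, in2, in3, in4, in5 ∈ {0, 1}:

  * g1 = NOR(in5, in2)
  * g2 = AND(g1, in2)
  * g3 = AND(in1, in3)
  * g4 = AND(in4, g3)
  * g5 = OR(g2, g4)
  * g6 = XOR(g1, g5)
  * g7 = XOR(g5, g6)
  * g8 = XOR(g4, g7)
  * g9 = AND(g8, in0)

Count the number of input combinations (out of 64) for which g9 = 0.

54

g9 = AND(g8, in0) must be 0, so at least one of g8, in0 is 0.
Enumerating the 64 input combinations, 54 give g9 = 0 and 10 give g9 = 1.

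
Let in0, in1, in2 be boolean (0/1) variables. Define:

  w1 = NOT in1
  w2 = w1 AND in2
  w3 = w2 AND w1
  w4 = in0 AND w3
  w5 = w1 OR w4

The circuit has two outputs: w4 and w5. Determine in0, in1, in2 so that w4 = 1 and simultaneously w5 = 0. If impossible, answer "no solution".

Across all 8 input combinations, none give both w4 = 1 and w5 = 0.

no solution exists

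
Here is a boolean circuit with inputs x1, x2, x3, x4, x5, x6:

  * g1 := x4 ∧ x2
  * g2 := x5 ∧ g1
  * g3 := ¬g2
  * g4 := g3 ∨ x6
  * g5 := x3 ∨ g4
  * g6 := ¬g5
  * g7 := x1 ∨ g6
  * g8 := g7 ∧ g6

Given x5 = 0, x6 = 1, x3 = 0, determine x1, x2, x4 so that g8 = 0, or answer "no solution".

g8 = g7 ∧ g6 must be 0, so at least one of g7, g6 is 0.
Check with x5 = 0, x6 = 1, x3 = 0 and x1=1, x2=1, x4=1:
g1 = x4 ∧ x2 = 1 ∧ 1 = 1
g2 = x5 ∧ g1 = 0 ∧ 1 = 0
g3 = ¬g2 = ¬0 = 1
g4 = g3 ∨ x6 = 1 ∨ 1 = 1
g5 = x3 ∨ g4 = 0 ∨ 1 = 1
g6 = ¬g5 = ¬1 = 0
g7 = x1 ∨ g6 = 1 ∨ 0 = 1
g8 = g7 ∧ g6 = 1 ∧ 0 = 0
So g8 = 0.

x1=1, x2=1, x4=1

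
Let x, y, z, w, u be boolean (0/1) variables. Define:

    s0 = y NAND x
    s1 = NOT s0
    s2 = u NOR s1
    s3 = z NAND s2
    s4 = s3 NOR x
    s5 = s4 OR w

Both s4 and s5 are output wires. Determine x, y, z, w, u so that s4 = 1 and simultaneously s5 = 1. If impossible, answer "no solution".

x=0, y=0, z=1, w=1, u=0

Check with x=0, y=0, z=1, w=1, u=0:
s0 = y NAND x = 0 NAND 0 = 1
s1 = NOT s0 = NOT 1 = 0
s2 = u NOR s1 = 0 NOR 0 = 1
s3 = z NAND s2 = 1 NAND 1 = 0
s4 = s3 NOR x = 0 NOR 0 = 1
s5 = s4 OR w = 1 OR 1 = 1
So s4 = 1 and s5 = 1.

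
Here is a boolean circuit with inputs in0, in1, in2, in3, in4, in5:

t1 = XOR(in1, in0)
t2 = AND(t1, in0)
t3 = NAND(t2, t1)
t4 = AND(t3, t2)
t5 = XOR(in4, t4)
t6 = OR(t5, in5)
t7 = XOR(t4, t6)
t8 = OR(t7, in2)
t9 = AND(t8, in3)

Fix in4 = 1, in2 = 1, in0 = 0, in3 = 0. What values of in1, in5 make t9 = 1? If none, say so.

no solution exists

With in4 = 1, in2 = 1, in0 = 0, in3 = 0 fixed, none of the 4 settings of in1, in5 give t9 = 1.
For example, with in1=0, in5=1:
t1 = XOR(in1, in0) = XOR(0, 0) = 0
t2 = AND(t1, in0) = AND(0, 0) = 0
t3 = NAND(t2, t1) = NAND(0, 0) = 1
t4 = AND(t3, t2) = AND(1, 0) = 0
t5 = XOR(in4, t4) = XOR(1, 0) = 1
t6 = OR(t5, in5) = OR(1, 1) = 1
t7 = XOR(t4, t6) = XOR(0, 1) = 1
t8 = OR(t7, in2) = OR(1, 1) = 1
t9 = AND(t8, in3) = AND(1, 0) = 0
giving t9 = 0 ≠ 1.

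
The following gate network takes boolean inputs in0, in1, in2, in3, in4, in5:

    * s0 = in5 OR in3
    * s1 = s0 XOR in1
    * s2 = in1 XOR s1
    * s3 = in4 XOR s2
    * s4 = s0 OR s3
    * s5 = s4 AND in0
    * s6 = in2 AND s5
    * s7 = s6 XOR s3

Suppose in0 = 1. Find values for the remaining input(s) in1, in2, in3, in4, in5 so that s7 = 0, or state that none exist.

Check with in0 = 1 and in1=1, in2=1, in3=0, in4=1, in5=0:
s0 = in5 OR in3 = 0 OR 0 = 0
s1 = s0 XOR in1 = 0 XOR 1 = 1
s2 = in1 XOR s1 = 1 XOR 1 = 0
s3 = in4 XOR s2 = 1 XOR 0 = 1
s4 = s0 OR s3 = 0 OR 1 = 1
s5 = s4 AND in0 = 1 AND 1 = 1
s6 = in2 AND s5 = 1 AND 1 = 1
s7 = s6 XOR s3 = 1 XOR 1 = 0
So s7 = 0.

in1=1, in2=1, in3=0, in4=1, in5=0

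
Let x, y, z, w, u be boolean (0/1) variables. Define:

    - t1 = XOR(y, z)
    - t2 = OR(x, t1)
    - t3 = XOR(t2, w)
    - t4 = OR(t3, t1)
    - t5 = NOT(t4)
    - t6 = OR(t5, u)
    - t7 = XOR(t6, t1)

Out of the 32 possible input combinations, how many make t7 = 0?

12

t7 = XOR(t6, t1) must be 0, so t6 and t1 are equal.
Enumerating the 32 input combinations, 12 give t7 = 0 and 20 give t7 = 1.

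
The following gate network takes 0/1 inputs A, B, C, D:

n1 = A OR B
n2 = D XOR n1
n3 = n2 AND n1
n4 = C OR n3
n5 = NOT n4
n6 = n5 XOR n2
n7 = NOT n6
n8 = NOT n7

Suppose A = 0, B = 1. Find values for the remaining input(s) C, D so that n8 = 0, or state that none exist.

n8 = NOT n7 must be 0, so n7 = 1.
Check with A = 0, B = 1 and C=1, D=1:
n1 = A OR B = 0 OR 1 = 1
n2 = D XOR n1 = 1 XOR 1 = 0
n3 = n2 AND n1 = 0 AND 1 = 0
n4 = C OR n3 = 1 OR 0 = 1
n5 = NOT n4 = NOT 1 = 0
n6 = n5 XOR n2 = 0 XOR 0 = 0
n7 = NOT n6 = NOT 0 = 1
n8 = NOT n7 = NOT 1 = 0
So n8 = 0.

C=1 D=1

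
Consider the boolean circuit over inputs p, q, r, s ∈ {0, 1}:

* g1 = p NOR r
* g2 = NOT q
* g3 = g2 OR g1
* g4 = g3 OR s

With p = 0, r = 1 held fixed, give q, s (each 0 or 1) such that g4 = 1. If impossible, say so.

g4 = g3 OR s must be 1, so at least one of g3, s is 1.
Check with p = 0, r = 1 and q=0, s=1:
g1 = p NOR r = 0 NOR 1 = 0
g2 = NOT q = NOT 0 = 1
g3 = g2 OR g1 = 1 OR 0 = 1
g4 = g3 OR s = 1 OR 1 = 1
So g4 = 1.

q=0, s=1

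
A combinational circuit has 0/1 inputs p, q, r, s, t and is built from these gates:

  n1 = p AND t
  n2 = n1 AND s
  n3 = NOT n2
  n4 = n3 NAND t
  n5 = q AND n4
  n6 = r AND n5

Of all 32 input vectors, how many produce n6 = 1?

n6 = r AND n5 must be 1, so both r = 1 and n5 = 1.
n5 = q AND n4 must be 1, so both q = 1 and n4 = 1.
n4 = n3 NAND t must be 1, so at least one of n3, t is 0.
Satisfying assignments:
  p=0, q=1, r=1, s=0, t=0
  p=0, q=1, r=1, s=1, t=0
  p=1, q=1, r=1, s=0, t=0
  p=1, q=1, r=1, s=1, t=0
  p=1, q=1, r=1, s=1, t=1

5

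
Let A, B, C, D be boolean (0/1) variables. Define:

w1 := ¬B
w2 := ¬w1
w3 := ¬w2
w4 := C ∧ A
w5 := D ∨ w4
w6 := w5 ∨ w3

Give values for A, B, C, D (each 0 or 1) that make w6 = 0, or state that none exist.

A=0 B=1 C=0 D=0

w6 = w5 ∨ w3 must be 0, so both w5 = 0 and w3 = 0.
w5 = D ∨ w4 must be 0, so both D = 0 and w4 = 0.
Check with A=0 B=1 C=0 D=0:
w1 = ¬B = ¬1 = 0
w2 = ¬w1 = ¬0 = 1
w3 = ¬w2 = ¬1 = 0
w4 = C ∧ A = 0 ∧ 0 = 0
w5 = D ∨ w4 = 0 ∨ 0 = 0
w6 = w5 ∨ w3 = 0 ∨ 0 = 0
So w6 = 0 as required.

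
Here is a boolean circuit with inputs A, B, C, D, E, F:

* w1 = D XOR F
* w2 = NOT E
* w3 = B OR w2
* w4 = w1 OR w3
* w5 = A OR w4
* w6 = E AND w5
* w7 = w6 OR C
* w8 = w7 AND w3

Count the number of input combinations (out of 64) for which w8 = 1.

w8 = w7 AND w3 must be 1, so both w7 = 1 and w3 = 1.
w7 = w6 OR C must be 1, so at least one of w6, C is 1.
w3 = B OR w2 must be 1, so at least one of B, w2 is 1.
Enumerating the 64 input combinations, 32 give w8 = 1 and 32 give w8 = 0.

32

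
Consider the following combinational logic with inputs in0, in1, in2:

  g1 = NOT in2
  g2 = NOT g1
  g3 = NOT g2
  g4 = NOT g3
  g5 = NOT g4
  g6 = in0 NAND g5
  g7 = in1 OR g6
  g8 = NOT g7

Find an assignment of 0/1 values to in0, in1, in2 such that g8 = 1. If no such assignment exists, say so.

g8 = NOT g7 must be 1, so g7 = 0.
g7 = in1 OR g6 must be 0, so both in1 = 0 and g6 = 0.
g6 = in0 NAND g5 must be 0, so both in0 = 1 and g5 = 1.
Check with in0=1 in1=0 in2=0:
g1 = NOT in2 = NOT 0 = 1
g2 = NOT g1 = NOT 1 = 0
g3 = NOT g2 = NOT 0 = 1
g4 = NOT g3 = NOT 1 = 0
g5 = NOT g4 = NOT 0 = 1
g6 = in0 NAND g5 = 1 NAND 1 = 0
g7 = in1 OR g6 = 0 OR 0 = 0
g8 = NOT g7 = NOT 0 = 1
So g8 = 1 as required.

in0=1 in1=0 in2=0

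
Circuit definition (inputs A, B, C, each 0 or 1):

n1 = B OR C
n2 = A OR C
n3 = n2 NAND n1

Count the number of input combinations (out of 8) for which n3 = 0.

5

n3 = n2 NAND n1 must be 0, so both n2 = 1 and n1 = 1.
n2 = A OR C must be 1, so at least one of A, C is 1.
Satisfying assignments:
  A=0, B=0, C=1
  A=0, B=1, C=1
  A=1, B=0, C=1
  A=1, B=1, C=0
  A=1, B=1, C=1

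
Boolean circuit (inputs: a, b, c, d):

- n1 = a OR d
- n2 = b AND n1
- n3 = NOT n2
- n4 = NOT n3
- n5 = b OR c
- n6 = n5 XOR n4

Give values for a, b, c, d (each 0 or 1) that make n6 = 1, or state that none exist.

a=1 b=0 c=1 d=0

n6 = n5 XOR n4 must be 1, so n5 and n4 differ.
Check with a=1 b=0 c=1 d=0:
n1 = a OR d = 1 OR 0 = 1
n2 = b AND n1 = 0 AND 1 = 0
n3 = NOT n2 = NOT 0 = 1
n4 = NOT n3 = NOT 1 = 0
n5 = b OR c = 0 OR 1 = 1
n6 = n5 XOR n4 = 1 XOR 0 = 1
So n6 = 1 as required.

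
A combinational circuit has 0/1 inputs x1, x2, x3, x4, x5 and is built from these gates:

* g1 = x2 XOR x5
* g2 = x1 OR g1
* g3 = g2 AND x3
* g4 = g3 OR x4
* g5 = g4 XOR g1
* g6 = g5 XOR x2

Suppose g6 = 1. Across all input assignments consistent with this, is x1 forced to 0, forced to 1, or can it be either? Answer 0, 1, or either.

Both values of x1 occur among assignments with g6 = 1:
  x1=0: x1=0, x2=0, x3=0, x4=0, x5=1
  x1=1: x1=1, x2=0, x3=0, x4=0, x5=1

either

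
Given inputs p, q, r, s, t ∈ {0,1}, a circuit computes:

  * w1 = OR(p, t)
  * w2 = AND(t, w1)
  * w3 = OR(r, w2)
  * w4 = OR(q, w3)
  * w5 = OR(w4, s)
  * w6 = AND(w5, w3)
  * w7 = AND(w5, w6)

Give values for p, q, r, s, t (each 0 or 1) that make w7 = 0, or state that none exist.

w7 = AND(w5, w6) must be 0, so at least one of w5, w6 is 0.
Check with p=1 q=1 r=0 s=1 t=0:
w1 = OR(p, t) = OR(1, 0) = 1
w2 = AND(t, w1) = AND(0, 1) = 0
w3 = OR(r, w2) = OR(0, 0) = 0
w4 = OR(q, w3) = OR(1, 0) = 1
w5 = OR(w4, s) = OR(1, 1) = 1
w6 = AND(w5, w3) = AND(1, 0) = 0
w7 = AND(w5, w6) = AND(1, 0) = 0
So w7 = 0 as required.

p=1 q=1 r=0 s=1 t=0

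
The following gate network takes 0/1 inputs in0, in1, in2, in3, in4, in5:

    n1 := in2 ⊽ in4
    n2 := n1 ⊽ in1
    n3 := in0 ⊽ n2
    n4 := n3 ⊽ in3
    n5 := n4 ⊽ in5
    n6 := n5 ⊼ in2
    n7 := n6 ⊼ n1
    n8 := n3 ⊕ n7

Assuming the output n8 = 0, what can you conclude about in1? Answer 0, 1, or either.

Both values of in1 occur among assignments with n8 = 0:
  in1=0: in0=1, in1=0, in2=0, in3=0, in4=0, in5=0
  in1=1: in0=0, in1=1, in2=0, in3=0, in4=1, in5=0

either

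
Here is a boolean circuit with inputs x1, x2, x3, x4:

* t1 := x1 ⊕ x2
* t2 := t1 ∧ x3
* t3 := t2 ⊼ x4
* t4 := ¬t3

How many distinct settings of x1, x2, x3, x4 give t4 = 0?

t4 = ¬t3 must be 0, so t3 = 1.
Enumerating the 16 input combinations, 14 give t4 = 0 and 2 give t4 = 1.

14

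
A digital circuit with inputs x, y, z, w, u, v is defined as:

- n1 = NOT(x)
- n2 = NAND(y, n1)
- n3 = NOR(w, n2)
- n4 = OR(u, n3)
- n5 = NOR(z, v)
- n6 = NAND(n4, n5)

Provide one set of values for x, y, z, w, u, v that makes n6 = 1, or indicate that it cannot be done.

n6 = NAND(n4, n5) must be 1, so at least one of n4, n5 is 0.
Check with x=1, y=0, z=1, w=0, u=0, v=0:
n1 = NOT(x) = NOT 1 = 0
n2 = NAND(y, n1) = NAND(0, 0) = 1
n3 = NOR(w, n2) = NOR(0, 1) = 0
n4 = OR(u, n3) = OR(0, 0) = 0
n5 = NOR(z, v) = NOR(1, 0) = 0
n6 = NAND(n4, n5) = NAND(0, 0) = 1
So n6 = 1 as required.

x=1, y=0, z=1, w=0, u=0, v=0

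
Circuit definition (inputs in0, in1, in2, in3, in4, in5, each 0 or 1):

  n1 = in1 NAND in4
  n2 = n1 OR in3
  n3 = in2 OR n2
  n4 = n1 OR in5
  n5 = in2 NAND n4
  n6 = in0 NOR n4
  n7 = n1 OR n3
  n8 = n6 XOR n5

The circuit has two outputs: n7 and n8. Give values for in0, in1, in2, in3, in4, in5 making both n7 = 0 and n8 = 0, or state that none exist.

in0=0, in1=1, in2=0, in3=0, in4=1, in5=0

Check with in0=0, in1=1, in2=0, in3=0, in4=1, in5=0:
n1 = in1 NAND in4 = 1 NAND 1 = 0
n2 = n1 OR in3 = 0 OR 0 = 0
n3 = in2 OR n2 = 0 OR 0 = 0
n4 = n1 OR in5 = 0 OR 0 = 0
n5 = in2 NAND n4 = 0 NAND 0 = 1
n6 = in0 NOR n4 = 0 NOR 0 = 1
n7 = n1 OR n3 = 0 OR 0 = 0
n8 = n6 XOR n5 = 1 XOR 1 = 0
So n7 = 0 and n8 = 0.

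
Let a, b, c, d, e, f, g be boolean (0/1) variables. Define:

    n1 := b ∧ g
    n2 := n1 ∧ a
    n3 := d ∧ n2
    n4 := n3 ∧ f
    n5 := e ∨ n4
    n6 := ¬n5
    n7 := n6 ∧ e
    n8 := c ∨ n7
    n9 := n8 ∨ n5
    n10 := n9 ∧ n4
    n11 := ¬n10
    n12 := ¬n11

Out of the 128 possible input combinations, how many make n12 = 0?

124

n12 = ¬n11 must be 0, so n11 = 1.
n11 = ¬n10 must be 1, so n10 = 0.
n10 = n9 ∧ n4 must be 0, so at least one of n9, n4 is 0.
Enumerating the 128 input combinations, 124 give n12 = 0 and 4 give n12 = 1.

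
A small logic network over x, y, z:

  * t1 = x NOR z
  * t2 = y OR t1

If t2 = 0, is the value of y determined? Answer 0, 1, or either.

0

t2 = y OR t1 must be 0, so both y = 0 and t1 = 0.
t1 = x NOR z must be 0, so at least one of x, z is 1.
Every assignment with t2 = 0 has y = 0; there are 3 such assignment(s).
  x=0, y=0, z=1
  x=1, y=0, z=0
  x=1, y=0, z=1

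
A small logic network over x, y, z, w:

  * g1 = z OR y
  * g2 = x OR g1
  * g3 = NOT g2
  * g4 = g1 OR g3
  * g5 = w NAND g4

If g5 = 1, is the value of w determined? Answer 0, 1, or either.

either

Both values of w occur among assignments with g5 = 1:
  w=0: x=0, y=0, z=0, w=0
  w=1: x=1, y=0, z=0, w=1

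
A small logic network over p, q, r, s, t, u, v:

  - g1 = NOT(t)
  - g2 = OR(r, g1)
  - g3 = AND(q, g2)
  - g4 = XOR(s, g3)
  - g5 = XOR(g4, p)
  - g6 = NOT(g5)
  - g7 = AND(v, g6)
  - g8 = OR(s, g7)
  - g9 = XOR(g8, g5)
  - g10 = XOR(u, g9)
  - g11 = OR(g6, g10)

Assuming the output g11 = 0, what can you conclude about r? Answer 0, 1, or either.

Both values of r occur among assignments with g11 = 0:
  r=0: p=0, q=0, r=0, s=1, t=0, u=0, v=0
  r=1: p=0, q=0, r=1, s=1, t=0, u=0, v=0

either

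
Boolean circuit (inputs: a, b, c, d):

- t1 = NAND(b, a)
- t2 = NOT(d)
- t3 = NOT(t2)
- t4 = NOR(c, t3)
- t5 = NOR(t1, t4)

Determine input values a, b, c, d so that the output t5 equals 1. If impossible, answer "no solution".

a=1, b=1, c=0, d=1

Check with a=1, b=1, c=0, d=1:
t1 = NAND(b, a) = NAND(1, 1) = 0
t2 = NOT(d) = NOT 1 = 0
t3 = NOT(t2) = NOT 0 = 1
t4 = NOR(c, t3) = NOR(0, 1) = 0
t5 = NOR(t1, t4) = NOR(0, 0) = 1
So t5 = 1 as required.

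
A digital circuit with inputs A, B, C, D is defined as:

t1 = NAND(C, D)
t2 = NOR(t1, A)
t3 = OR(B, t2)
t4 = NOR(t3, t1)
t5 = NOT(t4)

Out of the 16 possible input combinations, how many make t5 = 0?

t5 = NOT(t4) must be 0, so t4 = 1.
Enumerating the 16 input combinations, 1 give t5 = 0 and 15 give t5 = 1.

1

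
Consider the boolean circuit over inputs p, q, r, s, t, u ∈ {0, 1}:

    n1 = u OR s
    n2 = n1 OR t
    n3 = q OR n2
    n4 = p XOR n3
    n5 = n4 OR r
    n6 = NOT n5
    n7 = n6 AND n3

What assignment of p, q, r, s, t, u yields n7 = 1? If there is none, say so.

n7 = n6 AND n3 must be 1, so both n6 = 1 and n3 = 1.
Check with p=1, q=1, r=0, s=0, t=1, u=0:
n1 = u OR s = 0 OR 0 = 0
n2 = n1 OR t = 0 OR 1 = 1
n3 = q OR n2 = 1 OR 1 = 1
n4 = p XOR n3 = 1 XOR 1 = 0
n5 = n4 OR r = 0 OR 0 = 0
n6 = NOT n5 = NOT 0 = 1
n7 = n6 AND n3 = 1 AND 1 = 1
So n7 = 1 as required.

p=1, q=1, r=0, s=0, t=1, u=0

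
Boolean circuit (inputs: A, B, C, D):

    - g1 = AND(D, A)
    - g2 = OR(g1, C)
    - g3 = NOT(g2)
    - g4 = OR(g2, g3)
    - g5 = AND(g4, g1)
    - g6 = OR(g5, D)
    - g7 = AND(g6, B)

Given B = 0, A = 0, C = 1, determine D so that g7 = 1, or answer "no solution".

no solution exists

With B = 0, A = 0, C = 1 fixed, none of the 2 settings of D give g7 = 1.
For example, with D=0:
g1 = AND(D, A) = AND(0, 0) = 0
g2 = OR(g1, C) = OR(0, 1) = 1
g3 = NOT(g2) = NOT 1 = 0
g4 = OR(g2, g3) = OR(1, 0) = 1
g5 = AND(g4, g1) = AND(1, 0) = 0
g6 = OR(g5, D) = OR(0, 0) = 0
g7 = AND(g6, B) = AND(0, 0) = 0
giving g7 = 0 ≠ 1.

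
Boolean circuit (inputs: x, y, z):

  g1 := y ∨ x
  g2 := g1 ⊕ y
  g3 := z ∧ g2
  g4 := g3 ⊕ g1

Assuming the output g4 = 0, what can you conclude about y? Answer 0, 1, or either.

g4 = g3 ⊕ g1 must be 0, so g3 and g1 are equal.
Every assignment with g4 = 0 has y = 0; there are 3 such assignment(s).
  x=0, y=0, z=0
  x=0, y=0, z=1
  x=1, y=0, z=1

0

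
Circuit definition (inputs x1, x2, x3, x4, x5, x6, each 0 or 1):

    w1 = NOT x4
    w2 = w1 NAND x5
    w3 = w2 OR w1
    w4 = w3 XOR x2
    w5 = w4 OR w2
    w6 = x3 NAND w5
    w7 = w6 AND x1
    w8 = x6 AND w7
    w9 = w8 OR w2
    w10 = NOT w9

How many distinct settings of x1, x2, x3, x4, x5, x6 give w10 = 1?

13

w10 = NOT w9 must be 1, so w9 = 0.
Enumerating the 64 input combinations, 13 give w10 = 1 and 51 give w10 = 0.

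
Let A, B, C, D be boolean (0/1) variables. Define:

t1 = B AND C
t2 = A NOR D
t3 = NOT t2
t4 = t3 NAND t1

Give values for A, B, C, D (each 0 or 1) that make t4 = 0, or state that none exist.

A=1, B=1, C=1, D=0

Check with A=1, B=1, C=1, D=0:
t1 = B AND C = 1 AND 1 = 1
t2 = A NOR D = 1 NOR 0 = 0
t3 = NOT t2 = NOT 0 = 1
t4 = t3 NAND t1 = 1 NAND 1 = 0
So t4 = 0 as required.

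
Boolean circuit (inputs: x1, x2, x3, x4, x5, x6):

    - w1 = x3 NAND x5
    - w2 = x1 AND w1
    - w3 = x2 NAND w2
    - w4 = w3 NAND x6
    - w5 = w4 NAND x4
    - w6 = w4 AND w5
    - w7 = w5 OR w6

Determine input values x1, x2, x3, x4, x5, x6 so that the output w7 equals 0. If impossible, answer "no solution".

x1=1, x2=1, x3=1, x4=1, x5=1, x6=0

w7 = w5 OR w6 must be 0, so both w5 = 0 and w6 = 0.
w5 = w4 NAND x4 must be 0, so both w4 = 1 and x4 = 1.
Check with x1=1, x2=1, x3=1, x4=1, x5=1, x6=0:
w1 = x3 NAND x5 = 1 NAND 1 = 0
w2 = x1 AND w1 = 1 AND 0 = 0
w3 = x2 NAND w2 = 1 NAND 0 = 1
w4 = w3 NAND x6 = 1 NAND 0 = 1
w5 = w4 NAND x4 = 1 NAND 1 = 0
w6 = w4 AND w5 = 1 AND 0 = 0
w7 = w5 OR w6 = 0 OR 0 = 0
So w7 = 0 as required.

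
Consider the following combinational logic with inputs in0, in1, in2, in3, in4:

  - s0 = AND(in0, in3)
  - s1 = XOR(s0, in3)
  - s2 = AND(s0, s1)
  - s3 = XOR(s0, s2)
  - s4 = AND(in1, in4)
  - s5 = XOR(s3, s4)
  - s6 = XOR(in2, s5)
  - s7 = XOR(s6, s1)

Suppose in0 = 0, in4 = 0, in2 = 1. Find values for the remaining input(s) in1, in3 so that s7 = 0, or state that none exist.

in1=1, in3=1

s7 = XOR(s6, s1) must be 0, so s6 and s1 are equal.
Check with in0 = 0, in4 = 0, in2 = 1 and in1=1, in3=1:
s0 = AND(in0, in3) = AND(0, 1) = 0
s1 = XOR(s0, in3) = XOR(0, 1) = 1
s2 = AND(s0, s1) = AND(0, 1) = 0
s3 = XOR(s0, s2) = XOR(0, 0) = 0
s4 = AND(in1, in4) = AND(1, 0) = 0
s5 = XOR(s3, s4) = XOR(0, 0) = 0
s6 = XOR(in2, s5) = XOR(1, 0) = 1
s7 = XOR(s6, s1) = XOR(1, 1) = 0
So s7 = 0.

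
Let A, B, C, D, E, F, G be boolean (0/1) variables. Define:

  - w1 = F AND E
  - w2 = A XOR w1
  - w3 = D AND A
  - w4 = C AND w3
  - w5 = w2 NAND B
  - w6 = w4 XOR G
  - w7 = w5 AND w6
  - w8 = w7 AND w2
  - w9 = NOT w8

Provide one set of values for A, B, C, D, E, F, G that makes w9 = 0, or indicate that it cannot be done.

w9 = NOT w8 must be 0, so w8 = 1.
Check with A=0, B=0, C=1, D=1, E=1, F=1, G=1:
w1 = F AND E = 1 AND 1 = 1
w2 = A XOR w1 = 0 XOR 1 = 1
w3 = D AND A = 1 AND 0 = 0
w4 = C AND w3 = 1 AND 0 = 0
w5 = w2 NAND B = 1 NAND 0 = 1
w6 = w4 XOR G = 0 XOR 1 = 1
w7 = w5 AND w6 = 1 AND 1 = 1
w8 = w7 AND w2 = 1 AND 1 = 1
w9 = NOT w8 = NOT 1 = 0
So w9 = 0 as required.

A=0, B=0, C=1, D=1, E=1, F=1, G=1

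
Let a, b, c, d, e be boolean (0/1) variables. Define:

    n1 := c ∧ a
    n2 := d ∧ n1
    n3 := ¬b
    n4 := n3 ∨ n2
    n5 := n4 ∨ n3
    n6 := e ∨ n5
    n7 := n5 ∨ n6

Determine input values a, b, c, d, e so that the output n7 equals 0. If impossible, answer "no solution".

n7 = n5 ∨ n6 must be 0, so both n5 = 0 and n6 = 0.
n5 = n4 ∨ n3 must be 0, so both n4 = 0 and n3 = 0.
n6 = e ∨ n5 must be 0, so both e = 0 and n5 = 0.
Check with a=1, b=1, c=1, d=0, e=0:
n1 = c ∧ a = 1 ∧ 1 = 1
n2 = d ∧ n1 = 0 ∧ 1 = 0
n3 = ¬b = ¬1 = 0
n4 = n3 ∨ n2 = 0 ∨ 0 = 0
n5 = n4 ∨ n3 = 0 ∨ 0 = 0
n6 = e ∨ n5 = 0 ∨ 0 = 0
n7 = n5 ∨ n6 = 0 ∨ 0 = 0
So n7 = 0 as required.

a=1, b=1, c=1, d=0, e=0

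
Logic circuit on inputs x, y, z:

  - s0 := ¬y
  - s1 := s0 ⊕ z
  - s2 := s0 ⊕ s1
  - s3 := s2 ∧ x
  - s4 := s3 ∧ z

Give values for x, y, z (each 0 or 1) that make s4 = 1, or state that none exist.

Check with x=1, y=0, z=1:
s0 = ¬y = ¬0 = 1
s1 = s0 ⊕ z = 1 ⊕ 1 = 0
s2 = s0 ⊕ s1 = 1 ⊕ 0 = 1
s3 = s2 ∧ x = 1 ∧ 1 = 1
s4 = s3 ∧ z = 1 ∧ 1 = 1
So s4 = 1 as required.

x=1, y=0, z=1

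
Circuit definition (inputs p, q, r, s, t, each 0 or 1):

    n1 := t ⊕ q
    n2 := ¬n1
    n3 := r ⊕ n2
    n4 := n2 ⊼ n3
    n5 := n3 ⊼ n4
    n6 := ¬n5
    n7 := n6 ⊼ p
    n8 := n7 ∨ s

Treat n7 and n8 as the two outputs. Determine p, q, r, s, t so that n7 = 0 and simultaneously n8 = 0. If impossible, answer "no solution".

Check with p=1, q=0, r=1, s=0, t=1:
n1 = t ⊕ q = 1 ⊕ 0 = 1
n2 = ¬n1 = ¬1 = 0
n3 = r ⊕ n2 = 1 ⊕ 0 = 1
n4 = n2 ⊼ n3 = 0 ⊼ 1 = 1
n5 = n3 ⊼ n4 = 1 ⊼ 1 = 0
n6 = ¬n5 = ¬0 = 1
n7 = n6 ⊼ p = 1 ⊼ 1 = 0
n8 = n7 ∨ s = 0 ∨ 0 = 0
So n7 = 0 and n8 = 0.

p=1, q=0, r=1, s=0, t=1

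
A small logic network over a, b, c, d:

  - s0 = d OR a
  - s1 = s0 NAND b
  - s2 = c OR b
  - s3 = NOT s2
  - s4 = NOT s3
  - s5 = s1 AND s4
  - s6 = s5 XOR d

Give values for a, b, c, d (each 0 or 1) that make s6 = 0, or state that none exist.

a=1, b=1, c=0, d=0

s6 = s5 XOR d must be 0, so s5 and d are equal.
Check with a=1, b=1, c=0, d=0:
s0 = d OR a = 0 OR 1 = 1
s1 = s0 NAND b = 1 NAND 1 = 0
s2 = c OR b = 0 OR 1 = 1
s3 = NOT s2 = NOT 1 = 0
s4 = NOT s3 = NOT 0 = 1
s5 = s1 AND s4 = 0 AND 1 = 0
s6 = s5 XOR d = 0 XOR 0 = 0
So s6 = 0 as required.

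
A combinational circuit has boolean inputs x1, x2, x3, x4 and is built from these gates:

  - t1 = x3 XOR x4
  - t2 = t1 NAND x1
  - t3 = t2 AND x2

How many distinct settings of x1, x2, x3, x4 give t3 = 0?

10

t3 = t2 AND x2 must be 0, so at least one of t2, x2 is 0.
Enumerating the 16 input combinations, 10 give t3 = 0 and 6 give t3 = 1.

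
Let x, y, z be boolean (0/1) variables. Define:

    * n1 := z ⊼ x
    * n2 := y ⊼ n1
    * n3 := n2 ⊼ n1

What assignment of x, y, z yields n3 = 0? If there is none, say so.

x=1, y=0, z=0

n3 = n2 ⊼ n1 must be 0, so both n2 = 1 and n1 = 1.
n2 = y ⊼ n1 must be 1, so at least one of y, n1 is 0.
n1 = z ⊼ x must be 1, so at least one of z, x is 0.
Check with x=1, y=0, z=0:
n1 = z ⊼ x = 0 ⊼ 1 = 1
n2 = y ⊼ n1 = 0 ⊼ 1 = 1
n3 = n2 ⊼ n1 = 1 ⊼ 1 = 0
So n3 = 0 as required.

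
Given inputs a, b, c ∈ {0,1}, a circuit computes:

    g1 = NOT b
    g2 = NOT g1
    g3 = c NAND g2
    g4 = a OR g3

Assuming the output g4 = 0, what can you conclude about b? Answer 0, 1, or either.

g4 = a OR g3 must be 0, so both a = 0 and g3 = 0.
g3 = c NAND g2 must be 0, so both c = 1 and g2 = 1.
Every assignment with g4 = 0 has b = 1; there are 1 such assignment(s).
  a=0, b=1, c=1

1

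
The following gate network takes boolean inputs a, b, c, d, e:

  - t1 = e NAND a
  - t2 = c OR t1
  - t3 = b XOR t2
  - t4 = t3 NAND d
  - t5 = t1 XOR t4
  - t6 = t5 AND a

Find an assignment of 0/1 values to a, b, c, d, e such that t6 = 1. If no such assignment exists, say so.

t6 = t5 AND a must be 1, so both t5 = 1 and a = 1.
t5 = t1 XOR t4 must be 1, so t1 and t4 differ.
Check with a=1 b=1 c=0 d=0 e=1:
t1 = e NAND a = 1 NAND 1 = 0
t2 = c OR t1 = 0 OR 0 = 0
t3 = b XOR t2 = 1 XOR 0 = 1
t4 = t3 NAND d = 1 NAND 0 = 1
t5 = t1 XOR t4 = 0 XOR 1 = 1
t6 = t5 AND a = 1 AND 1 = 1
So t6 = 1 as required.

a=1 b=1 c=0 d=0 e=1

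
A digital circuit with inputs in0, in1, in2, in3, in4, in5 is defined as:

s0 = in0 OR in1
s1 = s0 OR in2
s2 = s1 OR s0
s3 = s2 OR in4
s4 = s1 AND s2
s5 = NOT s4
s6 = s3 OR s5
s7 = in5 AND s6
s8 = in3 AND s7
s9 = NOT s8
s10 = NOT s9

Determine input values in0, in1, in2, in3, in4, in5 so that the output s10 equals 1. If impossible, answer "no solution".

Check with in0=0, in1=1, in2=1, in3=1, in4=1, in5=1:
s0 = in0 OR in1 = 0 OR 1 = 1
s1 = s0 OR in2 = 1 OR 1 = 1
s2 = s1 OR s0 = 1 OR 1 = 1
s3 = s2 OR in4 = 1 OR 1 = 1
s4 = s1 AND s2 = 1 AND 1 = 1
s5 = NOT s4 = NOT 1 = 0
s6 = s3 OR s5 = 1 OR 0 = 1
s7 = in5 AND s6 = 1 AND 1 = 1
s8 = in3 AND s7 = 1 AND 1 = 1
s9 = NOT s8 = NOT 1 = 0
s10 = NOT s9 = NOT 0 = 1
So s10 = 1 as required.

in0=0, in1=1, in2=1, in3=1, in4=1, in5=1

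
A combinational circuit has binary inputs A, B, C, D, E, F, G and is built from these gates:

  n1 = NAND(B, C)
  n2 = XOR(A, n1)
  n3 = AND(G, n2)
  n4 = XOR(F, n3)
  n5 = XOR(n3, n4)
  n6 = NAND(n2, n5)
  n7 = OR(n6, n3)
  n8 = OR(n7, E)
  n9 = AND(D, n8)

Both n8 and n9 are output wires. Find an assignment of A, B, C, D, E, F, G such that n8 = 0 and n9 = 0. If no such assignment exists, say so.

Check with A=0, B=1, C=0, D=0, E=0, F=1, G=0:
n1 = NAND(B, C) = NAND(1, 0) = 1
n2 = XOR(A, n1) = XOR(0, 1) = 1
n3 = AND(G, n2) = AND(0, 1) = 0
n4 = XOR(F, n3) = XOR(1, 0) = 1
n5 = XOR(n3, n4) = XOR(0, 1) = 1
n6 = NAND(n2, n5) = NAND(1, 1) = 0
n7 = OR(n6, n3) = OR(0, 0) = 0
n8 = OR(n7, E) = OR(0, 0) = 0
n9 = AND(D, n8) = AND(0, 0) = 0
So n8 = 0 and n9 = 0.

A=0, B=1, C=0, D=0, E=0, F=1, G=0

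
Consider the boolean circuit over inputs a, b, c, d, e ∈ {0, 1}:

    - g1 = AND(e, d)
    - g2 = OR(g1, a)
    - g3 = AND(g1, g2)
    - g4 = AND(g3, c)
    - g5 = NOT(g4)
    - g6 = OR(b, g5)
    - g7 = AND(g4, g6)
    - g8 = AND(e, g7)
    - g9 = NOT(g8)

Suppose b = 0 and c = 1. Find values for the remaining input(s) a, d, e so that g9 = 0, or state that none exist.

With b = 0 and c = 1 fixed, none of the 8 settings of a, d, e give g9 = 0.
For example, with a=1, d=0, e=1:
g1 = AND(e, d) = AND(1, 0) = 0
g2 = OR(g1, a) = OR(0, 1) = 1
g3 = AND(g1, g2) = AND(0, 1) = 0
g4 = AND(g3, c) = AND(0, 1) = 0
g5 = NOT(g4) = NOT 0 = 1
g6 = OR(b, g5) = OR(0, 1) = 1
g7 = AND(g4, g6) = AND(0, 1) = 0
g8 = AND(e, g7) = AND(1, 0) = 0
g9 = NOT(g8) = NOT 0 = 1
giving g9 = 1 ≠ 0.

no solution exists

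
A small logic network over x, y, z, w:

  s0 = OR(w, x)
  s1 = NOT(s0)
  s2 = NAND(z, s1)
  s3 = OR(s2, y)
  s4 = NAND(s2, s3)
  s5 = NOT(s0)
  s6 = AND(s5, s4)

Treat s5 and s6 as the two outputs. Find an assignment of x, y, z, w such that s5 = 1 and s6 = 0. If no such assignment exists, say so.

Check with x=0 y=1 z=0 w=0:
s0 = OR(w, x) = OR(0, 0) = 0
s1 = NOT(s0) = NOT 0 = 1
s2 = NAND(z, s1) = NAND(0, 1) = 1
s3 = OR(s2, y) = OR(1, 1) = 1
s4 = NAND(s2, s3) = NAND(1, 1) = 0
s5 = NOT(s0) = NOT 0 = 1
s6 = AND(s5, s4) = AND(1, 0) = 0
So s5 = 1 and s6 = 0.

x=0 y=1 z=0 w=0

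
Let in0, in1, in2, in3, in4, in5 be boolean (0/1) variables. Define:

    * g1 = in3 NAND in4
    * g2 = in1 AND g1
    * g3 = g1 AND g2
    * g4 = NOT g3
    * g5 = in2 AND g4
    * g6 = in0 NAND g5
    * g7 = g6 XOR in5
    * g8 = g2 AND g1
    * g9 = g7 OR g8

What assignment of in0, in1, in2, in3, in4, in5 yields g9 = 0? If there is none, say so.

in0=1, in1=1, in2=1, in3=1, in4=1, in5=0

Check with in0=1, in1=1, in2=1, in3=1, in4=1, in5=0:
g1 = in3 NAND in4 = 1 NAND 1 = 0
g2 = in1 AND g1 = 1 AND 0 = 0
g3 = g1 AND g2 = 0 AND 0 = 0
g4 = NOT g3 = NOT 0 = 1
g5 = in2 AND g4 = 1 AND 1 = 1
g6 = in0 NAND g5 = 1 NAND 1 = 0
g7 = g6 XOR in5 = 0 XOR 0 = 0
g8 = g2 AND g1 = 0 AND 0 = 0
g9 = g7 OR g8 = 0 OR 0 = 0
So g9 = 0 as required.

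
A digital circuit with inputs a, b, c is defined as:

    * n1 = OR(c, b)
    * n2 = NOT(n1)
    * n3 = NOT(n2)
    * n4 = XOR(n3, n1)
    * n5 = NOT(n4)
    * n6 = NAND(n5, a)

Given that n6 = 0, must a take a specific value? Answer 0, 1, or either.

n6 = NAND(n5, a) must be 0, so both n5 = 1 and a = 1.
n5 = NOT(n4) must be 1, so n4 = 0.
n4 = XOR(n3, n1) must be 0, so n3 and n1 are equal.
Every assignment with n6 = 0 has a = 1; there are 4 such assignment(s).
  a=1, b=0, c=0
  a=1, b=0, c=1
  a=1, b=1, c=0
  a=1, b=1, c=1

1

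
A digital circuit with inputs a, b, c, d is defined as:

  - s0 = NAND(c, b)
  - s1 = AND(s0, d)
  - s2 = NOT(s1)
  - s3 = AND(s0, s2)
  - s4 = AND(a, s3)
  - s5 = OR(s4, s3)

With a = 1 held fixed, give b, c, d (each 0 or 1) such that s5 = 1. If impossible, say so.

b=0, c=1, d=0

s5 = OR(s4, s3) must be 1, so at least one of s4, s3 is 1.
Check with a = 1 and b=0, c=1, d=0:
s0 = NAND(c, b) = NAND(1, 0) = 1
s1 = AND(s0, d) = AND(1, 0) = 0
s2 = NOT(s1) = NOT 0 = 1
s3 = AND(s0, s2) = AND(1, 1) = 1
s4 = AND(a, s3) = AND(1, 1) = 1
s5 = OR(s4, s3) = OR(1, 1) = 1
So s5 = 1.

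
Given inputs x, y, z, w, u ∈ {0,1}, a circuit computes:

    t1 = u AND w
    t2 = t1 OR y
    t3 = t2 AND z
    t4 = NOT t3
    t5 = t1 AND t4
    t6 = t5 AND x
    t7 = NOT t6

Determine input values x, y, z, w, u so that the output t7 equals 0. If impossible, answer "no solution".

t7 = NOT t6 must be 0, so t6 = 1.
Check with x=1, y=1, z=0, w=1, u=1:
t1 = u AND w = 1 AND 1 = 1
t2 = t1 OR y = 1 OR 1 = 1
t3 = t2 AND z = 1 AND 0 = 0
t4 = NOT t3 = NOT 0 = 1
t5 = t1 AND t4 = 1 AND 1 = 1
t6 = t5 AND x = 1 AND 1 = 1
t7 = NOT t6 = NOT 1 = 0
So t7 = 0 as required.

x=1, y=1, z=0, w=1, u=1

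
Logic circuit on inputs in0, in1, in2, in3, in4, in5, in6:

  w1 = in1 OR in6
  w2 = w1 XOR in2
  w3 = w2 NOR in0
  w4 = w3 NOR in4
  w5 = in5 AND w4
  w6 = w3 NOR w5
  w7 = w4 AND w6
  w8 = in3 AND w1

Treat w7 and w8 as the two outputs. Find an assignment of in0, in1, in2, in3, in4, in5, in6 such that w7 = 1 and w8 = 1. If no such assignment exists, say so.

Check with in0=0, in1=0, in2=0, in3=1, in4=0, in5=0, in6=1:
w1 = in1 OR in6 = 0 OR 1 = 1
w2 = w1 XOR in2 = 1 XOR 0 = 1
w3 = w2 NOR in0 = 1 NOR 0 = 0
w4 = w3 NOR in4 = 0 NOR 0 = 1
w5 = in5 AND w4 = 0 AND 1 = 0
w6 = w3 NOR w5 = 0 NOR 0 = 1
w7 = w4 AND w6 = 1 AND 1 = 1
w8 = in3 AND w1 = 1 AND 1 = 1
So w7 = 1 and w8 = 1.

in0=0, in1=0, in2=0, in3=1, in4=0, in5=0, in6=1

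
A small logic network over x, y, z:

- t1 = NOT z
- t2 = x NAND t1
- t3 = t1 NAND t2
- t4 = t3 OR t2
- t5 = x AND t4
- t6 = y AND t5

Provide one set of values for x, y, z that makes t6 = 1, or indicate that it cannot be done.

x=1 y=1 z=0

t6 = y AND t5 must be 1, so both y = 1 and t5 = 1.
t5 = x AND t4 must be 1, so both x = 1 and t4 = 1.
t4 = t3 OR t2 must be 1, so at least one of t3, t2 is 1.
Check with x=1 y=1 z=0:
t1 = NOT z = NOT 0 = 1
t2 = x NAND t1 = 1 NAND 1 = 0
t3 = t1 NAND t2 = 1 NAND 0 = 1
t4 = t3 OR t2 = 1 OR 0 = 1
t5 = x AND t4 = 1 AND 1 = 1
t6 = y AND t5 = 1 AND 1 = 1
So t6 = 1 as required.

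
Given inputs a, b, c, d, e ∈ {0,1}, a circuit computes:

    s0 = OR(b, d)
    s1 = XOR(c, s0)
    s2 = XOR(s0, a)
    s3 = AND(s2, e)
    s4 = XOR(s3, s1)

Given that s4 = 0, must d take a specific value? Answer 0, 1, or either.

Both values of d occur among assignments with s4 = 0:
  d=0: a=0, b=0, c=0, d=0, e=0
  d=1: a=0, b=0, c=0, d=1, e=1

either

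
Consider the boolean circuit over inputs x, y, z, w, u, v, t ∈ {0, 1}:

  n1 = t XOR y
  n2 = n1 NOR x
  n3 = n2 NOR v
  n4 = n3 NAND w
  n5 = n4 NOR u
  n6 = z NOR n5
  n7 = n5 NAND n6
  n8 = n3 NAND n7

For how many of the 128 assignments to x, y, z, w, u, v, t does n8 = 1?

80

n8 = n3 NAND n7 must be 1, so at least one of n3, n7 is 0.
Enumerating the 128 input combinations, 80 give n8 = 1 and 48 give n8 = 0.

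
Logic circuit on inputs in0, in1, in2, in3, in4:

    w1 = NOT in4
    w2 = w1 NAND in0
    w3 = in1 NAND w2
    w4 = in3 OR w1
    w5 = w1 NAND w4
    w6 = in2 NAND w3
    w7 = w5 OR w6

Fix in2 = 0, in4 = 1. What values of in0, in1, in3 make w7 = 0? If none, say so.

With in2 = 0, in4 = 1 fixed, none of the 8 settings of in0, in1, in3 give w7 = 0.
For example, with in0=0, in1=1, in3=1:
w1 = NOT in4 = NOT 1 = 0
w2 = w1 NAND in0 = 0 NAND 0 = 1
w3 = in1 NAND w2 = 1 NAND 1 = 0
w4 = in3 OR w1 = 1 OR 0 = 1
w5 = w1 NAND w4 = 0 NAND 1 = 1
w6 = in2 NAND w3 = 0 NAND 0 = 1
w7 = w5 OR w6 = 1 OR 1 = 1
giving w7 = 1 ≠ 0.

no solution exists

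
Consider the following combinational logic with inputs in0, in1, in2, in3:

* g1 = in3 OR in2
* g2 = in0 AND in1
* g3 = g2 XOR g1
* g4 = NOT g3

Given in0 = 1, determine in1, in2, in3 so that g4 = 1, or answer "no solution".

Check with in0 = 1 and in1=1, in2=1, in3=1:
g1 = in3 OR in2 = 1 OR 1 = 1
g2 = in0 AND in1 = 1 AND 1 = 1
g3 = g2 XOR g1 = 1 XOR 1 = 0
g4 = NOT g3 = NOT 0 = 1
So g4 = 1.

in1=1 in2=1 in3=1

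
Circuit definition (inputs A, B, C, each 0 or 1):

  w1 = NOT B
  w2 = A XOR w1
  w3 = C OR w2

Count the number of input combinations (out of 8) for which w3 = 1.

6

w3 = C OR w2 must be 1, so at least one of C, w2 is 1.
Satisfying assignments:
  A=0, B=0, C=0
  A=0, B=0, C=1
  A=0, B=1, C=1
  A=1, B=0, C=1
  A=1, B=1, C=0
  A=1, B=1, C=1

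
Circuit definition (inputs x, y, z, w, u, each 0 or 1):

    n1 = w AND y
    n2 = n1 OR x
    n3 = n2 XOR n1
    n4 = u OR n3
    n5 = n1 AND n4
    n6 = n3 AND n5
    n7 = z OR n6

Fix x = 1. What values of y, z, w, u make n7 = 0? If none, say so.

y=0, z=0, w=1, u=1

n7 = z OR n6 must be 0, so both z = 0 and n6 = 0.
Check with x = 1 and y=0, z=0, w=1, u=1:
n1 = w AND y = 1 AND 0 = 0
n2 = n1 OR x = 0 OR 1 = 1
n3 = n2 XOR n1 = 1 XOR 0 = 1
n4 = u OR n3 = 1 OR 1 = 1
n5 = n1 AND n4 = 0 AND 1 = 0
n6 = n3 AND n5 = 1 AND 0 = 0
n7 = z OR n6 = 0 OR 0 = 0
So n7 = 0.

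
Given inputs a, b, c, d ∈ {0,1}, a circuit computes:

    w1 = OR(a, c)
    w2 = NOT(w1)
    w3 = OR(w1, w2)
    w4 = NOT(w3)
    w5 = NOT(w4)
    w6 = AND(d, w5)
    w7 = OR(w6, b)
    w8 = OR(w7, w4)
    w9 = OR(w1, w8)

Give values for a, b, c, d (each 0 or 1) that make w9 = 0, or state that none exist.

a=0, b=0, c=0, d=0

Check with a=0, b=0, c=0, d=0:
w1 = OR(a, c) = OR(0, 0) = 0
w2 = NOT(w1) = NOT 0 = 1
w3 = OR(w1, w2) = OR(0, 1) = 1
w4 = NOT(w3) = NOT 1 = 0
w5 = NOT(w4) = NOT 0 = 1
w6 = AND(d, w5) = AND(0, 1) = 0
w7 = OR(w6, b) = OR(0, 0) = 0
w8 = OR(w7, w4) = OR(0, 0) = 0
w9 = OR(w1, w8) = OR(0, 0) = 0
So w9 = 0 as required.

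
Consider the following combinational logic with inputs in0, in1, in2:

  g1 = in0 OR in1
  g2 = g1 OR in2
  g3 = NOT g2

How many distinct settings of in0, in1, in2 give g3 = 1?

1

g3 = NOT g2 must be 1, so g2 = 0.
Satisfying assignments:
  in0=0, in1=0, in2=0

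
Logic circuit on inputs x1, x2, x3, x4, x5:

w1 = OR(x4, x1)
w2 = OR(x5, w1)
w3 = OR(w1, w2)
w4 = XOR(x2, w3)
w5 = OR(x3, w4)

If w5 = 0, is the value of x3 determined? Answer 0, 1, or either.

w5 = OR(x3, w4) must be 0, so both x3 = 0 and w4 = 0.
Every assignment with w5 = 0 has x3 = 0; there are 8 such assignment(s).

0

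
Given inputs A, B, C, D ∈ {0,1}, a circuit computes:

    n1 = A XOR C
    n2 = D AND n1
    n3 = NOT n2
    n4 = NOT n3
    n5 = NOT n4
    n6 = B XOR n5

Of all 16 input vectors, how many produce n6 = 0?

8

n6 = B XOR n5 must be 0, so B and n5 are equal.
Enumerating the 16 input combinations, 8 give n6 = 0 and 8 give n6 = 1.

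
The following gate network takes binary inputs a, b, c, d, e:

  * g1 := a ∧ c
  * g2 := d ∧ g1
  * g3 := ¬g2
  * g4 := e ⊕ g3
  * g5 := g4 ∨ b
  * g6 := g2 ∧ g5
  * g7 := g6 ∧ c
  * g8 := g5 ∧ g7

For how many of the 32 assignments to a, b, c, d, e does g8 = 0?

29

g8 = g5 ∧ g7 must be 0, so at least one of g5, g7 is 0.
Enumerating the 32 input combinations, 29 give g8 = 0 and 3 give g8 = 1.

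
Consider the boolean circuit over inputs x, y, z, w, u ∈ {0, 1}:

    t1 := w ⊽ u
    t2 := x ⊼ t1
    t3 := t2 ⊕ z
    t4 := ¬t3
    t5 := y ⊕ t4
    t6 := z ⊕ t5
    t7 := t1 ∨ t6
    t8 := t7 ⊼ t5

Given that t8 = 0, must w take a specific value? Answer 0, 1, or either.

either

Both values of w occur among assignments with t8 = 0:
  w=0: x=0, y=0, z=1, w=0, u=0
  w=1: x=0, y=1, z=0, w=1, u=0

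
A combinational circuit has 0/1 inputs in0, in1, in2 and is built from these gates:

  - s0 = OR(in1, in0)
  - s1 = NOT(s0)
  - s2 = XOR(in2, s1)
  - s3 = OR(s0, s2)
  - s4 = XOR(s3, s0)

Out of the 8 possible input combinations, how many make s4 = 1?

s4 = XOR(s3, s0) must be 1, so s3 and s0 differ.
Satisfying assignments:
  in0=0, in1=0, in2=0

1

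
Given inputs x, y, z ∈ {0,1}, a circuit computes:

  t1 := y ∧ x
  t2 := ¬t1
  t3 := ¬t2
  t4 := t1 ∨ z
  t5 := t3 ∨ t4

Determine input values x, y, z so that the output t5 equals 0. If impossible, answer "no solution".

t5 = t3 ∨ t4 must be 0, so both t3 = 0 and t4 = 0.
t3 = ¬t2 must be 0, so t2 = 1.
t4 = t1 ∨ z must be 0, so both t1 = 0 and z = 0.
Check with x=1 y=0 z=0:
t1 = y ∧ x = 0 ∧ 1 = 0
t2 = ¬t1 = ¬0 = 1
t3 = ¬t2 = ¬1 = 0
t4 = t1 ∨ z = 0 ∨ 0 = 0
t5 = t3 ∨ t4 = 0 ∨ 0 = 0
So t5 = 0 as required.

x=1 y=0 z=0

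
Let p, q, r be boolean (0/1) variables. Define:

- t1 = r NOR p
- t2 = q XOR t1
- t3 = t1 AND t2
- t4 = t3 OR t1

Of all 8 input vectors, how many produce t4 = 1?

2

t4 = t3 OR t1 must be 1, so at least one of t3, t1 is 1.
Satisfying assignments:
  p=0, q=0, r=0
  p=0, q=1, r=0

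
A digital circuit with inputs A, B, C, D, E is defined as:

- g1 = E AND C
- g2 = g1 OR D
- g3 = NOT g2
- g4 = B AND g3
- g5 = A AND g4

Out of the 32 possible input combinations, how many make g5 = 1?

3

g5 = A AND g4 must be 1, so both A = 1 and g4 = 1.
g4 = B AND g3 must be 1, so both B = 1 and g3 = 1.
Enumerating the 32 input combinations, 3 give g5 = 1 and 29 give g5 = 0.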